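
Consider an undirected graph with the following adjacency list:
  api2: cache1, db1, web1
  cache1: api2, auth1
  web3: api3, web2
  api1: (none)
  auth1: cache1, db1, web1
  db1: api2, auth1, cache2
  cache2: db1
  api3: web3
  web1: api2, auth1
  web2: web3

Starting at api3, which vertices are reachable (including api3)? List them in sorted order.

Start at api3.
Its neighbours: web3.
Then their neighbours: web2.
Nothing further is reachable.

api3, web2, web3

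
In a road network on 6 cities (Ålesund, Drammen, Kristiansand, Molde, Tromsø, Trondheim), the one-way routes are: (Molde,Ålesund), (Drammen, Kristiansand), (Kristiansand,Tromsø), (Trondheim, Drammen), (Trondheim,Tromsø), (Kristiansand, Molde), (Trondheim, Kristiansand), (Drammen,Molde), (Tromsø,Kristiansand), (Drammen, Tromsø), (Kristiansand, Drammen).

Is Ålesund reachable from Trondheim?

Explore from Trondheim.
Distance 1: reach Drammen, Kristiansand, Tromsø.
Distance 2: reach Molde.
Distance 3: reach Ålesund.
Found Ålesund.

Yes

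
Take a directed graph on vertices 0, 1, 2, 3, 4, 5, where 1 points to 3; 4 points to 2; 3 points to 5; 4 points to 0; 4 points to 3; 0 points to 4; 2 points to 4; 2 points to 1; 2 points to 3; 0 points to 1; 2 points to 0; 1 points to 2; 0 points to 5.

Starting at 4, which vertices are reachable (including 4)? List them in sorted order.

0, 1, 2, 3, 4, 5

Start at 4.
Its neighbours: 0, 2, 3.
Then their neighbours: 1, 5.
Every vertex is now reached.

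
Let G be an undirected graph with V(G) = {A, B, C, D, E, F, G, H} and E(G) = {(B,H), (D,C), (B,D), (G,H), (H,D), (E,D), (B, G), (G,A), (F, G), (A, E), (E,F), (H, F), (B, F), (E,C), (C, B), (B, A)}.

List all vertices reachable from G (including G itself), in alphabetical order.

A, B, C, D, E, F, G, H

Start at G.
Its neighbours: A, B, F, H.
Then their neighbours: C, D, E.
Every vertex is now reached.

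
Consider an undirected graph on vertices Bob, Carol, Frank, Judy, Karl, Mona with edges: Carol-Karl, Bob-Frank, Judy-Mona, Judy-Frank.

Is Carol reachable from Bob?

No

Explore from Bob.
Distance 1: reach Frank.
Distance 2: reach Judy.
Distance 3: reach Mona.
The search is exhausted without reaching Carol; it lies in a different component.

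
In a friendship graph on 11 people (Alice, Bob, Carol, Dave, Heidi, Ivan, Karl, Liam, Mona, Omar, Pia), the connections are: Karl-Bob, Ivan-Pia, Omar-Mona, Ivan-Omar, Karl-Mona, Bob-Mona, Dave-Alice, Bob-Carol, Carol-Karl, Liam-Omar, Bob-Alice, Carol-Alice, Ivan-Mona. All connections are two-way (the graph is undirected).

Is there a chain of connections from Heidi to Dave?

Heidi has no edges, so nothing is reachable from it.

No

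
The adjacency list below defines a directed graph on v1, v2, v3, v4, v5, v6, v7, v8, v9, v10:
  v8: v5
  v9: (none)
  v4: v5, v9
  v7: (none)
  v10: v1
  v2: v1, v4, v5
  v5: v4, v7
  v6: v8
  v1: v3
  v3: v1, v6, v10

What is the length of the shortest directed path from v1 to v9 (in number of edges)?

6

Distance 0: v1.
Distance 1: v3.
Distance 2: v6, v10.
Distance 3: v8.
Distance 4: v5.
Distance 5: v4, v7.
Distance 6: v9 — contains v9.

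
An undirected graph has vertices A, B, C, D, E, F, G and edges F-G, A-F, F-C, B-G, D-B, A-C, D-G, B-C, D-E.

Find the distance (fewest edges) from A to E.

4

Distance 0: A.
Distance 1: C, F.
Distance 2: B, G.
Distance 3: D.
Distance 4: E — contains E.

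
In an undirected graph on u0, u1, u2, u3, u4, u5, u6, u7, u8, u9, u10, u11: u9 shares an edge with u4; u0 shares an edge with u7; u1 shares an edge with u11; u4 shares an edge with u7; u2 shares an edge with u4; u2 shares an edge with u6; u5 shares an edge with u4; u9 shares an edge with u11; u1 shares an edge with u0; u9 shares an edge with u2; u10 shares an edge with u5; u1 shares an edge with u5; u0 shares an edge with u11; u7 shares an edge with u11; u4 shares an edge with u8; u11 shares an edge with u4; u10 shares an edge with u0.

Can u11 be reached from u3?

No

u3 has no edges, so nothing is reachable from it.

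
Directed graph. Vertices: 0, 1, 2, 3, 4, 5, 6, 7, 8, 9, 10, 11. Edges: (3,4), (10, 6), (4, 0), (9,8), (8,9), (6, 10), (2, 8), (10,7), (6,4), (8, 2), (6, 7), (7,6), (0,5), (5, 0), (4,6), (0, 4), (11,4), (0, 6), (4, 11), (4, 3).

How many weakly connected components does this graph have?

3

From 0: component {0, 3, 4, 5, 6, 7, 10, 11}.
From 1: component {1}.
From 2: component {2, 8, 9}.
That's 3 components.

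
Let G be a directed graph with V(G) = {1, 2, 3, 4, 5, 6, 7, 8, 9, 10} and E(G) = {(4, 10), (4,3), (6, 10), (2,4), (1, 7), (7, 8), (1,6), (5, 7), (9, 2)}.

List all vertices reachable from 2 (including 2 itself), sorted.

2, 3, 4, 10

Start at 2.
Its neighbours: 4.
Then their neighbours: 3, 10.
Nothing further is reachable.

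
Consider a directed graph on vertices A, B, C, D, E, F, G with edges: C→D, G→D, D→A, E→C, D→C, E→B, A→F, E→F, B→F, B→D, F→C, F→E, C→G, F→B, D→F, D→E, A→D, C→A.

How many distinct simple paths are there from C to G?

C→G

1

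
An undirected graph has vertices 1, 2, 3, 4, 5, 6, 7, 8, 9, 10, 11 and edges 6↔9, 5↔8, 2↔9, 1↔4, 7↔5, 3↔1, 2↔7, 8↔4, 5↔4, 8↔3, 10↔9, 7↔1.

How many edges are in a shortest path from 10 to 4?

5

Distance 0: 10.
Distance 1: 9.
Distance 2: 2, 6.
Distance 3: 7.
Distance 4: 1, 5.
Distance 5: 3, 4, 8 — contains 4.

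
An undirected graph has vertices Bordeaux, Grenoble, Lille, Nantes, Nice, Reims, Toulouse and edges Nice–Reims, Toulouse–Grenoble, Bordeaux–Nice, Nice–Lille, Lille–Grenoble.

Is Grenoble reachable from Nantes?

Nantes has no edges, so nothing is reachable from it.

No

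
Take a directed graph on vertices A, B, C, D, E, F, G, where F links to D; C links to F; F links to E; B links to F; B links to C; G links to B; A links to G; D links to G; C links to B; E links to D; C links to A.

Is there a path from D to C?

Yes

Explore from D.
Distance 1: reach G.
Distance 2: reach B.
Distance 3: reach C, F.
Found C.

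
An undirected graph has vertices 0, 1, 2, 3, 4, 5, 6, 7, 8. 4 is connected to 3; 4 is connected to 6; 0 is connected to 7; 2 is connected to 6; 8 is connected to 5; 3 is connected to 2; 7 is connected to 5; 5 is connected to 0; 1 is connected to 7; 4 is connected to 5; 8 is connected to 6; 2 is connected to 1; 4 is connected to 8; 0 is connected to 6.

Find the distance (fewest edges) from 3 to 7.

Distance 0: 3.
Distance 1: 2, 4.
Distance 2: 1, 5, 6, 8.
Distance 3: 0, 7 — contains 7.

3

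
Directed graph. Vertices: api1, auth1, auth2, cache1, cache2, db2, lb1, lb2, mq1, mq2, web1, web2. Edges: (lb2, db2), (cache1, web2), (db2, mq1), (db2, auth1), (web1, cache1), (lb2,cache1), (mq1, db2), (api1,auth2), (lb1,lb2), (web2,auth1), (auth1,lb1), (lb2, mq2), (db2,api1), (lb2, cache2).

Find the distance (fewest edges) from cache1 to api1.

Distance 0: cache1.
Distance 1: web2.
Distance 2: auth1.
Distance 3: lb1.
Distance 4: lb2.
Distance 5: cache2, db2, mq2.
Distance 6: api1, mq1 — contains api1.

6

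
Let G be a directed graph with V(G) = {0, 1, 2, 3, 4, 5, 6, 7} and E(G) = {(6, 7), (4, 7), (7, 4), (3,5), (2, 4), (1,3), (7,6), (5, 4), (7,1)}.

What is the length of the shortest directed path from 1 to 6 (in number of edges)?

Distance 0: 1.
Distance 1: 3.
Distance 2: 5.
Distance 3: 4.
Distance 4: 7.
Distance 5: 6 — contains 6.

5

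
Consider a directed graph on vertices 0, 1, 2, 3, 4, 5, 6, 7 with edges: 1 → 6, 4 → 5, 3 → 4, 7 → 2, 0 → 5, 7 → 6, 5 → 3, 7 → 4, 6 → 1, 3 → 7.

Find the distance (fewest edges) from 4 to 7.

Distance 0: 4.
Distance 1: 5.
Distance 2: 3.
Distance 3: 7 — contains 7.

3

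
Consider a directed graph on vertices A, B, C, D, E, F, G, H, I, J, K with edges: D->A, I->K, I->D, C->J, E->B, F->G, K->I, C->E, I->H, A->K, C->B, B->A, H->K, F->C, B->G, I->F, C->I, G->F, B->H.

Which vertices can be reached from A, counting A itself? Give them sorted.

Start at A.
Its neighbours: K.
Then their neighbours: I.
Then next layer: D, F, H.
Then next layer: C, G.
Then next layer: B, E, J.
Every vertex is now reached.

A, B, C, D, E, F, G, H, I, J, K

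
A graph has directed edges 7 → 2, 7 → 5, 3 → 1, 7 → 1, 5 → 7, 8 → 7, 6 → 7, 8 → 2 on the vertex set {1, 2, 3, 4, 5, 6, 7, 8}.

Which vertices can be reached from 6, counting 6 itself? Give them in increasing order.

Start at 6.
Its neighbours: 7.
Then their neighbours: 1, 2, 5.
Nothing further is reachable.

1, 2, 5, 6, 7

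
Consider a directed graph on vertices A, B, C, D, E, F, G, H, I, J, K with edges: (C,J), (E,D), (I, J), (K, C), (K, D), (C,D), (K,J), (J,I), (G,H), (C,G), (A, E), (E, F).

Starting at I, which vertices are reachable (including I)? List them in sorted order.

Start at I.
Its neighbours: J.
Nothing further is reachable.

I, J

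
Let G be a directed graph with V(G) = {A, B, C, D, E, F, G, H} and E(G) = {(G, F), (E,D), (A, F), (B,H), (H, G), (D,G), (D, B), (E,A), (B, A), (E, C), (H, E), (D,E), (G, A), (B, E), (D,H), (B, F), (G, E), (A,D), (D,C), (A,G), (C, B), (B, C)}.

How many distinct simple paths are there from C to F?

21

C→B→A→D→G→F
C→B→A→D→H→G→F
C→B→A→F
C→B→A→G→F
C→B→E→A→D→G→F
C→B→E→A→D→H→G→F
C→B→E→A→F
C→B→E→A→G→F
... and 13 more.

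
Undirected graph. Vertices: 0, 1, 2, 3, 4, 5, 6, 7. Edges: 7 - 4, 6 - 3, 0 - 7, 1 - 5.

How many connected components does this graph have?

From 0: component {0, 4, 7}.
From 1: component {1, 5}.
From 2: component {2}.
From 3: component {3, 6}.
That's 4 components.

4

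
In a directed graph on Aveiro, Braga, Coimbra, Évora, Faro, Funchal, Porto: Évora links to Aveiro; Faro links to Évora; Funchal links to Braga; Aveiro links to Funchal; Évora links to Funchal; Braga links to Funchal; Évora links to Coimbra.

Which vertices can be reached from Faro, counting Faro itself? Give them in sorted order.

Aveiro, Braga, Coimbra, Évora, Faro, Funchal

Start at Faro.
Its neighbours: Évora.
Then their neighbours: Aveiro, Coimbra, Funchal.
Then next layer: Braga.
Nothing further is reachable.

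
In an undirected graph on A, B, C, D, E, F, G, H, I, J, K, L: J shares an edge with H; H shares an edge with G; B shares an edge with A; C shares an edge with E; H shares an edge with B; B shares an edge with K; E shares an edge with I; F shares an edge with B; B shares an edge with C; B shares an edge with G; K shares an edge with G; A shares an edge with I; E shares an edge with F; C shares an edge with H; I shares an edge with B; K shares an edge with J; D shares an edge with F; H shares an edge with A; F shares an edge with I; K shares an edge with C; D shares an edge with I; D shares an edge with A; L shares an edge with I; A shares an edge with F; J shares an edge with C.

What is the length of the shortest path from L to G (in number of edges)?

3

Distance 0: L.
Distance 1: I.
Distance 2: A, B, D, E, F.
Distance 3: C, G, H, K — contains G.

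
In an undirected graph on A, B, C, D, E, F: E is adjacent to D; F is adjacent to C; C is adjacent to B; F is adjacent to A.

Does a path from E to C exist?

No

Explore from E.
Distance 1: reach D.
The search is exhausted without reaching C; it lies in a different component.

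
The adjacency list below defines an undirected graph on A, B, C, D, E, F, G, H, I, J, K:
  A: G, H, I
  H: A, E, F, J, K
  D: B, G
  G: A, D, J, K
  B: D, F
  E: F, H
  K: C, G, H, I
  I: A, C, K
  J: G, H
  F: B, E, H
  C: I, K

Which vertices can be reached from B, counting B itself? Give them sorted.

Start at B.
Its neighbours: D, F.
Then their neighbours: E, G, H.
Then next layer: A, J, K.
Then next layer: C, I.
Every vertex is now reached.

A, B, C, D, E, F, G, H, I, J, K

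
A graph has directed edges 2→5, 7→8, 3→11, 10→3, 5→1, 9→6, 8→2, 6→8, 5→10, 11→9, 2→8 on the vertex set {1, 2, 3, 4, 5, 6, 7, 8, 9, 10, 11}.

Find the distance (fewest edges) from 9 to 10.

Distance 0: 9.
Distance 1: 6.
Distance 2: 8.
Distance 3: 2.
Distance 4: 5.
Distance 5: 1, 10 — contains 10.

5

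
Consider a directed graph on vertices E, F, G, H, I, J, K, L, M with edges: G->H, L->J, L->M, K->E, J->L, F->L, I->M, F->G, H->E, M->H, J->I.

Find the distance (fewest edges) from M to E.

Distance 0: M.
Distance 1: H.
Distance 2: E — contains E.

2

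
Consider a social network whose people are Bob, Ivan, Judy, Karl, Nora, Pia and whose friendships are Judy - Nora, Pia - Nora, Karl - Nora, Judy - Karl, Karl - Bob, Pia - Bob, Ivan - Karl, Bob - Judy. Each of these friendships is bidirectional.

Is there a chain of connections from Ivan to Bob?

Explore from Ivan.
Distance 1: reach Karl.
Distance 2: reach Bob, Judy, Nora.
Found Bob.

Yes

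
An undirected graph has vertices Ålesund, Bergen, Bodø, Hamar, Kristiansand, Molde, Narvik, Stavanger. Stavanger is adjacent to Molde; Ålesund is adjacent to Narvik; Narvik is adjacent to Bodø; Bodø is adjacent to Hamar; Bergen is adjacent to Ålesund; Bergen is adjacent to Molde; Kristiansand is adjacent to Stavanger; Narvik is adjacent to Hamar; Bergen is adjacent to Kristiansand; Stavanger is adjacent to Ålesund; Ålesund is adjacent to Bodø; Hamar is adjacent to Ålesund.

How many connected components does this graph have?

1

From Ålesund: component {Ålesund, Bergen, Bodø, Hamar, Kristiansand, Molde, Narvik, Stavanger}.
That's 1 component.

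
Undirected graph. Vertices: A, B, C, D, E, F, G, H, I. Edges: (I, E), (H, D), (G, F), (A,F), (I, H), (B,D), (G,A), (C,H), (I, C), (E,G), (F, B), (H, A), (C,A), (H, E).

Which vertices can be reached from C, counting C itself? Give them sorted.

A, B, C, D, E, F, G, H, I

Start at C.
Its neighbours: A, H, I.
Then their neighbours: D, E, F, G.
Then next layer: B.
Every vertex is now reached.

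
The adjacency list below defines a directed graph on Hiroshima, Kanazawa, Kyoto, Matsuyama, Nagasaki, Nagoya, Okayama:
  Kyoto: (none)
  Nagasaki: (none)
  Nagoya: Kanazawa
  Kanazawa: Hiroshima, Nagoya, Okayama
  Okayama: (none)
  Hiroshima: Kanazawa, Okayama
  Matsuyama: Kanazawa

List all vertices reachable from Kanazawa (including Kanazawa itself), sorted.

Start at Kanazawa.
Its neighbours: Hiroshima, Nagoya, Okayama.
Nothing further is reachable.

Hiroshima, Kanazawa, Nagoya, Okayama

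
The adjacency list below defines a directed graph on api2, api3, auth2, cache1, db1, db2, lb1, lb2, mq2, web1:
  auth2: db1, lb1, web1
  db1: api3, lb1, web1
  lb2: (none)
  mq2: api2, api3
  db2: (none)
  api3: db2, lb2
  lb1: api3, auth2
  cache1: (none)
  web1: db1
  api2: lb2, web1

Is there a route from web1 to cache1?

Explore from web1.
Distance 1: reach db1.
Distance 2: reach api3, lb1.
Distance 3: reach auth2, db2, lb2.
The search from web1 is exhausted; no directed path reaches cache1.

No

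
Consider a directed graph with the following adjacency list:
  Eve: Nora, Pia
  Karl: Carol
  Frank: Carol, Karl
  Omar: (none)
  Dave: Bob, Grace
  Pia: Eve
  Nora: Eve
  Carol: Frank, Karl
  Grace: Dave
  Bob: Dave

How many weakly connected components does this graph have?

4

From Bob: component {Bob, Dave, Grace}.
From Carol: component {Carol, Frank, Karl}.
From Eve: component {Eve, Nora, Pia}.
From Omar: component {Omar}.
That's 4 components.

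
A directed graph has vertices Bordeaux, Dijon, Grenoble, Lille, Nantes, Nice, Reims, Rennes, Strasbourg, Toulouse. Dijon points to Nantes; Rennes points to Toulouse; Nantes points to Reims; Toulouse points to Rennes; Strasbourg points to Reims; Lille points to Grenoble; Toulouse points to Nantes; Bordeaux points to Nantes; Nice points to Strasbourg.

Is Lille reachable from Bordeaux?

Explore from Bordeaux.
Distance 1: reach Nantes.
Distance 2: reach Reims.
The search from Bordeaux is exhausted; no directed path reaches Lille.

No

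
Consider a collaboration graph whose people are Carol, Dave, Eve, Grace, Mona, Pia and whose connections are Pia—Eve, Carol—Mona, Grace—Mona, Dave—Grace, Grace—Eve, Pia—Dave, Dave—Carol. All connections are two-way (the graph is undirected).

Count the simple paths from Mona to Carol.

Mona–Carol
Mona–Grace–Dave–Carol
Mona–Grace–Eve–Pia–Dave–Carol

3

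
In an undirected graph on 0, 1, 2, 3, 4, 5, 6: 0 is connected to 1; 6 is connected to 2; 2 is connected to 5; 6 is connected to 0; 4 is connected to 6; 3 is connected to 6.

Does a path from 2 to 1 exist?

Yes

Explore from 2.
Distance 1: reach 5, 6.
Distance 2: reach 0, 3, 4.
Distance 3: reach 1.
Found 1.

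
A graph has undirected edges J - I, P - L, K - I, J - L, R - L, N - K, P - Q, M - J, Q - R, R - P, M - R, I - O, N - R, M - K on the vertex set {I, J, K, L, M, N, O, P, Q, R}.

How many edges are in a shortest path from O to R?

Distance 0: O.
Distance 1: I.
Distance 2: J, K.
Distance 3: L, M, N.
Distance 4: P, R — contains R.

4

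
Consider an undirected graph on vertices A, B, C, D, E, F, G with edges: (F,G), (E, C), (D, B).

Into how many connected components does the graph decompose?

From A: component {A}.
From B: component {B, D}.
From C: component {C, E}.
From F: component {F, G}.
That's 4 components.

4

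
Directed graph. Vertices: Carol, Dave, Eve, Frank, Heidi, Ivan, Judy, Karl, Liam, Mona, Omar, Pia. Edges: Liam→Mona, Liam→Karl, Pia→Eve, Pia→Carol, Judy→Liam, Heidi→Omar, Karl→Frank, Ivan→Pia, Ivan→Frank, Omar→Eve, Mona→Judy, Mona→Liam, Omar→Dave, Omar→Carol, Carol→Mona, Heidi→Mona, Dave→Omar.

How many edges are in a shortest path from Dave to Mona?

3

Distance 0: Dave.
Distance 1: Omar.
Distance 2: Carol, Eve.
Distance 3: Mona — contains Mona.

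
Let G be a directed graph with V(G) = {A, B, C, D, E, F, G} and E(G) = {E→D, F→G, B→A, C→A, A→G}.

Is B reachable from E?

No

Explore from E.
Distance 1: reach D.
The search from E is exhausted; no directed path reaches B.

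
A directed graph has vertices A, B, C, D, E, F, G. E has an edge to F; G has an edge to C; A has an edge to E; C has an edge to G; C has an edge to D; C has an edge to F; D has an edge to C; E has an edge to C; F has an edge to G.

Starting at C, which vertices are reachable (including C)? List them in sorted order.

C, D, F, G

Start at C.
Its neighbours: D, F, G.
Nothing further is reachable.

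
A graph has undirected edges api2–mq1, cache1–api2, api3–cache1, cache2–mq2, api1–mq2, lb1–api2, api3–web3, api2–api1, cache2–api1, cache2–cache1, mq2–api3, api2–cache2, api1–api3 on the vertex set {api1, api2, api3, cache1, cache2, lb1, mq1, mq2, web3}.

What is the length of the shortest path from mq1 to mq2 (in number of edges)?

3

Distance 0: mq1.
Distance 1: api2.
Distance 2: api1, cache1, cache2, lb1.
Distance 3: api3, mq2 — contains mq2.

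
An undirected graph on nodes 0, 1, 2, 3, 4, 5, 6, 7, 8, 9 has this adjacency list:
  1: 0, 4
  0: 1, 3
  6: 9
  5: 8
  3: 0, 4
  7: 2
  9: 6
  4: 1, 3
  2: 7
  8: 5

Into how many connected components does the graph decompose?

4

From 0: component {0, 1, 3, 4}.
From 2: component {2, 7}.
From 5: component {5, 8}.
From 6: component {6, 9}.
That's 4 components.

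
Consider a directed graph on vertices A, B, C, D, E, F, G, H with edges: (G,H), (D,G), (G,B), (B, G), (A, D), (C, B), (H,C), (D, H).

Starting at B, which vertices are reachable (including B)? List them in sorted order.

B, C, G, H

Start at B.
Its neighbours: G.
Then their neighbours: H.
Then next layer: C.
Nothing further is reachable.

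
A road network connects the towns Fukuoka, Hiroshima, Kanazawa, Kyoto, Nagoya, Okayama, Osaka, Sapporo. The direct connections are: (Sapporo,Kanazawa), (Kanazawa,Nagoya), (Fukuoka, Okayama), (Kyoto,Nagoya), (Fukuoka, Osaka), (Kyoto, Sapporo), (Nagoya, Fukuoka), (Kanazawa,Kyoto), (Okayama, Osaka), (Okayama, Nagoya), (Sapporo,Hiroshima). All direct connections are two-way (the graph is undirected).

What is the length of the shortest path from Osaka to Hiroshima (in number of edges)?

5

Distance 0: Osaka.
Distance 1: Fukuoka, Okayama.
Distance 2: Nagoya.
Distance 3: Kanazawa, Kyoto.
Distance 4: Sapporo.
Distance 5: Hiroshima — contains Hiroshima.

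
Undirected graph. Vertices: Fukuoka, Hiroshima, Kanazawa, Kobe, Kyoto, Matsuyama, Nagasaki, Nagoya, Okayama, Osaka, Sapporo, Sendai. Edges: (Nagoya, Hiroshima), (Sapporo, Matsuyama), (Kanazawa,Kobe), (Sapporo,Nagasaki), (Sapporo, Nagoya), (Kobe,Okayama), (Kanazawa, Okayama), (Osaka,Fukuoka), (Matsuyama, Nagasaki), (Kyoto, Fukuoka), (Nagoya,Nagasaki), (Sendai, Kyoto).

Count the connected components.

From Fukuoka: component {Fukuoka, Kyoto, Osaka, Sendai}.
From Hiroshima: component {Hiroshima, Matsuyama, Nagasaki, Nagoya, Sapporo}.
From Kanazawa: component {Kanazawa, Kobe, Okayama}.
That's 3 components.

3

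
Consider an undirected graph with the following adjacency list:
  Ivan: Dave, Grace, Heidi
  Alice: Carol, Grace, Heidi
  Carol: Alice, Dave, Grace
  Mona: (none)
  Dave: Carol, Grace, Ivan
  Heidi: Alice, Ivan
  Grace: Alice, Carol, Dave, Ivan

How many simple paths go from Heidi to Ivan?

Heidi–Alice–Carol–Dave–Grace–Ivan
Heidi–Alice–Carol–Dave–Ivan
Heidi–Alice–Carol–Grace–Dave–Ivan
Heidi–Alice–Carol–Grace–Ivan
Heidi–Alice–Grace–Carol–Dave–Ivan
Heidi–Alice–Grace–Dave–Ivan
Heidi–Alice–Grace–Ivan
Heidi–Ivan

8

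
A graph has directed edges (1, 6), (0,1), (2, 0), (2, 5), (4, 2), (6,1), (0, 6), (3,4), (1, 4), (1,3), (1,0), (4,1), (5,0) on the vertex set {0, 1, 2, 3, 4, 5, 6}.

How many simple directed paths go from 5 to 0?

5→0

1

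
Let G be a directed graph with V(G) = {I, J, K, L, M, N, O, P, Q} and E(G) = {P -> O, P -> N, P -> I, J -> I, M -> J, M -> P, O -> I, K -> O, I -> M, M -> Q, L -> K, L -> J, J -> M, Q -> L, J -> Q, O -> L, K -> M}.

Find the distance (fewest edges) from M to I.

Distance 0: M.
Distance 1: J, P, Q.
Distance 2: I, L, N, O — contains I.

2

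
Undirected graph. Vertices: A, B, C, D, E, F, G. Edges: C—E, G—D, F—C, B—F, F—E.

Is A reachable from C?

Explore from C.
Distance 1: reach E, F.
Distance 2: reach B.
The search is exhausted without reaching A; it lies in a different component.

No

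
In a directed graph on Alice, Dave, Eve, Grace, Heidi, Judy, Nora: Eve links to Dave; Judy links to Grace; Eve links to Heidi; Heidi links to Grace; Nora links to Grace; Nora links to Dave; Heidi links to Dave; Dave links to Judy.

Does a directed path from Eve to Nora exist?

Explore from Eve.
Distance 1: reach Dave, Heidi.
Distance 2: reach Grace, Judy.
The search from Eve is exhausted; no directed path reaches Nora.

No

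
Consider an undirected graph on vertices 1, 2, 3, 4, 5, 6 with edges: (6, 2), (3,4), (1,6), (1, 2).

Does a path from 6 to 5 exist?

No

Explore from 6.
Distance 1: reach 1, 2.
The search is exhausted without reaching 5; it lies in a different component.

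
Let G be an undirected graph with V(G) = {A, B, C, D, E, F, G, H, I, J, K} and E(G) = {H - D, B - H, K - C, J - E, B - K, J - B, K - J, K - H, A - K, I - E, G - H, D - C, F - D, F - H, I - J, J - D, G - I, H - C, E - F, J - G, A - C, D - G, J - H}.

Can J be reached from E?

Explore from E.
Distance 1: reach F, I, J.
Found J.

Yes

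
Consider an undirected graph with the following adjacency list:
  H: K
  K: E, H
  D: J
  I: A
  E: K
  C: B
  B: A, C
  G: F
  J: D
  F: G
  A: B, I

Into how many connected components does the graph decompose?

4

From A: component {A, B, C, I}.
From D: component {D, J}.
From E: component {E, H, K}.
From F: component {F, G}.
That's 4 components.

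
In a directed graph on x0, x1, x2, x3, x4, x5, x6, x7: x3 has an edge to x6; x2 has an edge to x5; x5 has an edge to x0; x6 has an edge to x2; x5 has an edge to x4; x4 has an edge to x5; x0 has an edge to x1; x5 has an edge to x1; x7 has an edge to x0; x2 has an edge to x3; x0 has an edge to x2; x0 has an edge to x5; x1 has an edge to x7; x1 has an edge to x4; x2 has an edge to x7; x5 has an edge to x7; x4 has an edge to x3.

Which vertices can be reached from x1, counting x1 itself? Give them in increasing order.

x0, x1, x2, x3, x4, x5, x6, x7

Start at x1.
Its neighbours: x4, x7.
Then their neighbours: x0, x3, x5.
Then next layer: x2, x6.
Every vertex is now reached.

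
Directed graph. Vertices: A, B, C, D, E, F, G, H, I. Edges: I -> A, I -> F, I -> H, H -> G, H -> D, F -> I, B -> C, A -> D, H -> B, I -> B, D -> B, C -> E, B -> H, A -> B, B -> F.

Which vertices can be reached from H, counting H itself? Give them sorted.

A, B, C, D, E, F, G, H, I

Start at H.
Its neighbours: B, D, G.
Then their neighbours: C, F.
Then next layer: E, I.
Then next layer: A.
Every vertex is now reached.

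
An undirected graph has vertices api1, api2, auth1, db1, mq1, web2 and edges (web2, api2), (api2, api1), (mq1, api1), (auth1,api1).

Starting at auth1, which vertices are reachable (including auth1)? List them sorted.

Start at auth1.
Its neighbours: api1.
Then their neighbours: api2, mq1.
Then next layer: web2.
Nothing further is reachable.

api1, api2, auth1, mq1, web2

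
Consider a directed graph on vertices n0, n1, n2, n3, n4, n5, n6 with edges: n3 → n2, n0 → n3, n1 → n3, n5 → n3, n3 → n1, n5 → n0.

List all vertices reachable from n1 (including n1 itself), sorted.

n1, n2, n3

Start at n1.
Its neighbours: n3.
Then their neighbours: n2.
Nothing further is reachable.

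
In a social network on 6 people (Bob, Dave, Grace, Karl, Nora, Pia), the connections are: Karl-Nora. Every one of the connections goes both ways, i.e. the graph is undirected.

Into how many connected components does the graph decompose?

From Bob: component {Bob}.
From Dave: component {Dave}.
From Grace: component {Grace}.
From Karl: component {Karl, Nora}.
From Pia: component {Pia}.
That's 5 components.

5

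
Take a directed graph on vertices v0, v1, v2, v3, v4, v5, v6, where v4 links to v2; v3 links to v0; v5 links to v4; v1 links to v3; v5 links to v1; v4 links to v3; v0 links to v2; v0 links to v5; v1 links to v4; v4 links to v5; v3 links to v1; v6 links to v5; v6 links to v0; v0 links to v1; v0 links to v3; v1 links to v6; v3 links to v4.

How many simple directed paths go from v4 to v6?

4

v4→v3→v0→v1→v6
v4→v3→v0→v5→v1→v6
v4→v3→v1→v6
v4→v5→v1→v6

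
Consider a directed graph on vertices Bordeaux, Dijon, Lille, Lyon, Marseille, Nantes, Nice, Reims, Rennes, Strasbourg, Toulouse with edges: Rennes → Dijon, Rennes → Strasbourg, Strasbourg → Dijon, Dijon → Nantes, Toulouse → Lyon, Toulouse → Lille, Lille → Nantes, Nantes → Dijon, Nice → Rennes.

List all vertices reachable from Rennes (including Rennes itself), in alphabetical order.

Dijon, Nantes, Rennes, Strasbourg

Start at Rennes.
Its neighbours: Dijon, Strasbourg.
Then their neighbours: Nantes.
Nothing further is reachable.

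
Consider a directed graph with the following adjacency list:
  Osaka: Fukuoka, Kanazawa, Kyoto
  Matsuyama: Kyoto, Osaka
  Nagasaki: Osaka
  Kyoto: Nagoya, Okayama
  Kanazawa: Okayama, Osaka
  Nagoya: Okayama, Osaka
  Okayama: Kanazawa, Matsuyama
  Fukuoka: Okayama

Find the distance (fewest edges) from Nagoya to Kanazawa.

2

Distance 0: Nagoya.
Distance 1: Okayama, Osaka.
Distance 2: Fukuoka, Kanazawa, Kyoto, Matsuyama — contains Kanazawa.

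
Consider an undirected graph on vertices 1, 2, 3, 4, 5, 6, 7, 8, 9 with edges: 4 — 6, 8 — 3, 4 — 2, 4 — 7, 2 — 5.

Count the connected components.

From 1: component {1}.
From 2: component {2, 4, 5, 6, 7}.
From 3: component {3, 8}.
From 9: component {9}.
That's 4 components.

4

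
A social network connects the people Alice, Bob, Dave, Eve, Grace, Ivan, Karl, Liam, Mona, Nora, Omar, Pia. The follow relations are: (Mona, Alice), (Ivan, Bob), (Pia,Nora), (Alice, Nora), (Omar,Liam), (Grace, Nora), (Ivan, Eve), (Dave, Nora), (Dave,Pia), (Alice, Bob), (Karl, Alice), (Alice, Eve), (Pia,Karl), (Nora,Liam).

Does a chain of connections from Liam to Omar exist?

Liam has no outgoing edges, so nothing is reachable from it.

No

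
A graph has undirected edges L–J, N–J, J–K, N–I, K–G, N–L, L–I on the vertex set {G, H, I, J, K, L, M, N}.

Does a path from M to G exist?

No

M has no edges, so nothing is reachable from it.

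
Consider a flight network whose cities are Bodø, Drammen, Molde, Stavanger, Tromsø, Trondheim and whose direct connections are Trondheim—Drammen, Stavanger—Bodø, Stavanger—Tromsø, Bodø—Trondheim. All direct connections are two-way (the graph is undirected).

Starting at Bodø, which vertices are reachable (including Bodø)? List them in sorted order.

Start at Bodø.
Its neighbours: Stavanger, Trondheim.
Then their neighbours: Drammen, Tromsø.
Nothing further is reachable.

Bodø, Drammen, Stavanger, Tromsø, Trondheim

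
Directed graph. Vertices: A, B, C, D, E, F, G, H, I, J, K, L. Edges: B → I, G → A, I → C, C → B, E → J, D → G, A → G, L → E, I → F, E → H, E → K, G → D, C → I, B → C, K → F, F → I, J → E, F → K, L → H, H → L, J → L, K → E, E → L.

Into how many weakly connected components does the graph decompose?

2

From A: component {A, D, G}.
From B: component {B, C, E, F, H, I, J, K, L}.
That's 2 components.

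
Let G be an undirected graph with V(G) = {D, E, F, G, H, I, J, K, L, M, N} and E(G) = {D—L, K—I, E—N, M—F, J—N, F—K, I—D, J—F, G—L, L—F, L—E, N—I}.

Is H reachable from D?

No

Explore from D.
Distance 1: reach I, L.
Distance 2: reach E, F, G, K, N.
Distance 3: reach J, M.
The search is exhausted without reaching H; it lies in a different component.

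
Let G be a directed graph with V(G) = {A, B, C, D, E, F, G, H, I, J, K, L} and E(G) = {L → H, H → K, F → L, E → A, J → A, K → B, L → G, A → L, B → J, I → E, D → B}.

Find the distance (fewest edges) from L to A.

5

Distance 0: L.
Distance 1: G, H.
Distance 2: K.
Distance 3: B.
Distance 4: J.
Distance 5: A — contains A.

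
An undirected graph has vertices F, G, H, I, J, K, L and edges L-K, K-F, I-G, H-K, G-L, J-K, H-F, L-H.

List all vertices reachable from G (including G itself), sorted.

Start at G.
Its neighbours: I, L.
Then their neighbours: H, K.
Then next layer: F, J.
Every vertex is now reached.

F, G, H, I, J, K, L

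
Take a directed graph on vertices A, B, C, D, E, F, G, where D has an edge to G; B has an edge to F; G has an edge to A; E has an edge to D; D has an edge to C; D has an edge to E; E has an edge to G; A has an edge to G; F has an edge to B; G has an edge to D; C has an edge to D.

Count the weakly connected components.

2

From A: component {A, C, D, E, G}.
From B: component {B, F}.
That's 2 components.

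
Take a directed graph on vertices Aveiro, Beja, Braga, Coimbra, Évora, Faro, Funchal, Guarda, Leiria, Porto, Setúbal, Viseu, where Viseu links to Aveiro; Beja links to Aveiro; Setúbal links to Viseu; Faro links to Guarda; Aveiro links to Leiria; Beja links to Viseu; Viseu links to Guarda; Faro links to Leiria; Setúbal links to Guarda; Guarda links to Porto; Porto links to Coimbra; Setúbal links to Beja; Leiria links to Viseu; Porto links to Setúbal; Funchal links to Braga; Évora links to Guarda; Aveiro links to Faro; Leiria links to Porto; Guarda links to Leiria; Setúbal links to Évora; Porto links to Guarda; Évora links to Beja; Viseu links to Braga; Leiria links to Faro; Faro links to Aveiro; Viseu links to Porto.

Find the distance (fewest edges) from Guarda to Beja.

3

Distance 0: Guarda.
Distance 1: Leiria, Porto.
Distance 2: Coimbra, Faro, Setúbal, Viseu.
Distance 3: Aveiro, Beja, Braga, Évora — contains Beja.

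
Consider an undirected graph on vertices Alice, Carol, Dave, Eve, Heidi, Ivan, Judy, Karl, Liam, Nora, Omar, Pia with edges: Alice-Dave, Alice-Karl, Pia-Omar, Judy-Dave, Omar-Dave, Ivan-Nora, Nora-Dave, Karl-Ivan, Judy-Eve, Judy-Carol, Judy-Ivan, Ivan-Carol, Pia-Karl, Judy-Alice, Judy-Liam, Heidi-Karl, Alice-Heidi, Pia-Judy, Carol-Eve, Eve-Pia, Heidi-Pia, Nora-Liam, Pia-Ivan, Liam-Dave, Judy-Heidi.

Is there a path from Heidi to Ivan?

Yes

Explore from Heidi.
Distance 1: reach Alice, Judy, Karl, Pia.
Distance 2: reach Carol, Dave, Eve, Ivan, Liam, Omar.
Found Ivan.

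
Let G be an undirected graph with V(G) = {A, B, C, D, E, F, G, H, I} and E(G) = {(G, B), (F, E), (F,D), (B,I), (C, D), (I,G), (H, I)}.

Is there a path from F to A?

Explore from F.
Distance 1: reach D, E.
Distance 2: reach C.
The search is exhausted without reaching A; it lies in a different component.

No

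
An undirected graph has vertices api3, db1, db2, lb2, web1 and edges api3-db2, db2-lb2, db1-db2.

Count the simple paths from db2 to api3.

db2–api3

1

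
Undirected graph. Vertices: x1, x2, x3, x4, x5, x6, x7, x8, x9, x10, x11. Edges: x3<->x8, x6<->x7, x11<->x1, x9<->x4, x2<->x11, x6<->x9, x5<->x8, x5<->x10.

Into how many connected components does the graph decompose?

3

From x1: component {x1, x2, x11}.
From x3: component {x3, x5, x8, x10}.
From x4: component {x4, x6, x7, x9}.
That's 3 components.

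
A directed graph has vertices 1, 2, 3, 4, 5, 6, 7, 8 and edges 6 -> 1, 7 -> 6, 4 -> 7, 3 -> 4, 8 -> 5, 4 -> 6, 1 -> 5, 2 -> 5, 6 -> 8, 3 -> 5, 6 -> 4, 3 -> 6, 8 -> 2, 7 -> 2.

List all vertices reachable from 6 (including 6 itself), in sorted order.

Start at 6.
Its neighbours: 1, 4, 8.
Then their neighbours: 2, 5, 7.
Nothing further is reachable.

1, 2, 4, 5, 6, 7, 8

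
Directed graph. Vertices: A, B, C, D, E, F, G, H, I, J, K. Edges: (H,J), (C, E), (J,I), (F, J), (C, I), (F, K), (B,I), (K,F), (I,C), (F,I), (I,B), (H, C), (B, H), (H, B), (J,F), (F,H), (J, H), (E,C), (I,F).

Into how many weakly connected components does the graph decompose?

4

From A: component {A}.
From B: component {B, C, E, F, H, I, J, K}.
From D: component {D}.
From G: component {G}.
That's 4 components.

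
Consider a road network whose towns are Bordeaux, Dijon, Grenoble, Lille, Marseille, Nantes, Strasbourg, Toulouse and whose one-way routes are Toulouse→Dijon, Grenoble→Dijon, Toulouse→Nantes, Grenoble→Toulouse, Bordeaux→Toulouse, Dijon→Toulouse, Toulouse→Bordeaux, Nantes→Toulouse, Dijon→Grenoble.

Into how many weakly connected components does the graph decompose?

4

From Bordeaux: component {Bordeaux, Dijon, Grenoble, Nantes, Toulouse}.
From Lille: component {Lille}.
From Marseille: component {Marseille}.
From Strasbourg: component {Strasbourg}.
That's 4 components.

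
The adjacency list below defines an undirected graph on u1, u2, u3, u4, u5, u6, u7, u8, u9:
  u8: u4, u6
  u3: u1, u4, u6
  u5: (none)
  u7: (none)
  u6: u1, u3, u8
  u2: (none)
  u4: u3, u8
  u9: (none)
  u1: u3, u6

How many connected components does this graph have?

5

From u1: component {u1, u3, u4, u6, u8}.
From u2: component {u2}.
From u5: component {u5}.
From u7: component {u7}.
From u9: component {u9}.
That's 5 components.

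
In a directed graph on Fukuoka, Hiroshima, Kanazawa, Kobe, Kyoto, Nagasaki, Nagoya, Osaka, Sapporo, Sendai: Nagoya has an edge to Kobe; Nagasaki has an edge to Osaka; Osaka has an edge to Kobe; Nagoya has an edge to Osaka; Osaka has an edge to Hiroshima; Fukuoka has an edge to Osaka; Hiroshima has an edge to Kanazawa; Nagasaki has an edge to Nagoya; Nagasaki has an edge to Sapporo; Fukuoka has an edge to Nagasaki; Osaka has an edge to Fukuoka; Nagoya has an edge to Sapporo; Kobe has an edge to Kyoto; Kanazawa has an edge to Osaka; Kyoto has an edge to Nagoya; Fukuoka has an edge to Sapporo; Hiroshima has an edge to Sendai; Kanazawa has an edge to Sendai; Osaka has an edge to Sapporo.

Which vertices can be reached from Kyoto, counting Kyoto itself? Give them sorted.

Start at Kyoto.
Its neighbours: Nagoya.
Then their neighbours: Kobe, Osaka, Sapporo.
Then next layer: Fukuoka, Hiroshima.
Then next layer: Kanazawa, Nagasaki, Sendai.
Every vertex is now reached.

Fukuoka, Hiroshima, Kanazawa, Kobe, Kyoto, Nagasaki, Nagoya, Osaka, Sapporo, Sendai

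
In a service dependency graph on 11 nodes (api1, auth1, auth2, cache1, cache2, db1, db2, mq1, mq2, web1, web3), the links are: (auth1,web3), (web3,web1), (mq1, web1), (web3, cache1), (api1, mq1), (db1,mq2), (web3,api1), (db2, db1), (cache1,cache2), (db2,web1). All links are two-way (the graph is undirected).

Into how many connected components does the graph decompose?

2

From api1: component {api1, auth1, cache1, cache2, db1, db2, mq1, mq2, web1, web3}.
From auth2: component {auth2}.
That's 2 components.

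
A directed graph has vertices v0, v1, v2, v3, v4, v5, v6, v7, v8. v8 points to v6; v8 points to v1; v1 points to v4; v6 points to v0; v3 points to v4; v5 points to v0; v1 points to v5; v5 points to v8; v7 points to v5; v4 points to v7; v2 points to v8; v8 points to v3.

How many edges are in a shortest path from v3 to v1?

5

Distance 0: v3.
Distance 1: v4.
Distance 2: v7.
Distance 3: v5.
Distance 4: v0, v8.
Distance 5: v1, v6 — contains v1.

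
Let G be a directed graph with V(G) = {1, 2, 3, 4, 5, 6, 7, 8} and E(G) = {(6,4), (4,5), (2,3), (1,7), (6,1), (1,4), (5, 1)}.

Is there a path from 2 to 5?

No

Explore from 2.
Distance 1: reach 3.
The search from 2 is exhausted; no directed path reaches 5.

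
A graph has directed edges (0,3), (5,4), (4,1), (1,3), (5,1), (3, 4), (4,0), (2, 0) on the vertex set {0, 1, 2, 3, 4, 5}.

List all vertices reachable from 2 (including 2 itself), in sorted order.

0, 1, 2, 3, 4

Start at 2.
Its neighbours: 0.
Then their neighbours: 3.
Then next layer: 4.
Then next layer: 1.
Nothing further is reachable.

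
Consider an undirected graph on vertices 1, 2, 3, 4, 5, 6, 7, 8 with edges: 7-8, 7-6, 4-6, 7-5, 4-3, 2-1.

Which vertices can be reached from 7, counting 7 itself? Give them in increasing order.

3, 4, 5, 6, 7, 8

Start at 7.
Its neighbours: 5, 6, 8.
Then their neighbours: 4.
Then next layer: 3.
Nothing further is reachable.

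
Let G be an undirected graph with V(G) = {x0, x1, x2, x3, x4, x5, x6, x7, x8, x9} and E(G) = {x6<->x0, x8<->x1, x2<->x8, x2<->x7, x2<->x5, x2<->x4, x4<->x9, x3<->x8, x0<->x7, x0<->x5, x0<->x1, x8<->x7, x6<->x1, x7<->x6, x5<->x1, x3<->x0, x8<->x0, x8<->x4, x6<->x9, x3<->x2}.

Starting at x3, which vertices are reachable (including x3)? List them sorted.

Start at x3.
Its neighbours: x0, x2, x8.
Then their neighbours: x1, x4, x5, x6, x7.
Then next layer: x9.
Every vertex is now reached.

x0, x1, x2, x3, x4, x5, x6, x7, x8, x9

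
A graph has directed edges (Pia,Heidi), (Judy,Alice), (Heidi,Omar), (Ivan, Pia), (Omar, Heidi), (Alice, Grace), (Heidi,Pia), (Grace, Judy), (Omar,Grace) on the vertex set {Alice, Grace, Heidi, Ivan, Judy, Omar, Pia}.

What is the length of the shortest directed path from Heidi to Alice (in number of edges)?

4

Distance 0: Heidi.
Distance 1: Omar, Pia.
Distance 2: Grace.
Distance 3: Judy.
Distance 4: Alice — contains Alice.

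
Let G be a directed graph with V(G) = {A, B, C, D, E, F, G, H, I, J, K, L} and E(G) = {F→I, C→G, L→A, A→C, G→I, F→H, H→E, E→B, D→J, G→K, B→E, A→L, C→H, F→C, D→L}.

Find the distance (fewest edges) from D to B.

Distance 0: D.
Distance 1: J, L.
Distance 2: A.
Distance 3: C.
Distance 4: G, H.
Distance 5: E, I, K.
Distance 6: B — contains B.

6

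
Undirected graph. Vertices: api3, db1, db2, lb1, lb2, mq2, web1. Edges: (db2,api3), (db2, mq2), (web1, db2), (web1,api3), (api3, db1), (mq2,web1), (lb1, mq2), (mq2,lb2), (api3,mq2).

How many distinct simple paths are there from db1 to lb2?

db1–api3–db2–mq2–lb2
db1–api3–db2–web1–mq2–lb2
db1–api3–mq2–lb2
db1–api3–web1–db2–mq2–lb2
db1–api3–web1–mq2–lb2

5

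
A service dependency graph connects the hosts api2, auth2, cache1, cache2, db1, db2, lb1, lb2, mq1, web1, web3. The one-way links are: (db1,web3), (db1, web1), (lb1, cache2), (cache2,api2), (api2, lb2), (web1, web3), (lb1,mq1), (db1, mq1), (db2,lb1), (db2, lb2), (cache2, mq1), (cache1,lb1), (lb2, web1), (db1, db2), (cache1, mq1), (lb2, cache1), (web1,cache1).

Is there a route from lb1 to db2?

No

Explore from lb1.
Distance 1: reach cache2, mq1.
Distance 2: reach api2.
Distance 3: reach lb2.
Distance 4: reach cache1, web1.
Distance 5: reach web3.
The search from lb1 is exhausted; no directed path reaches db2.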